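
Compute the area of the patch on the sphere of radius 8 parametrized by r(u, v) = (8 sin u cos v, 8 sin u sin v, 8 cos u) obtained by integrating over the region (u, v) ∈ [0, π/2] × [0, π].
Area = 64*pi

Area = ∫∫ √(EG − F²) du dv with √(EG − F²) = 64*Abs(sin(u)). Integrating over [0, π/2] × [0, π] gives 64*pi.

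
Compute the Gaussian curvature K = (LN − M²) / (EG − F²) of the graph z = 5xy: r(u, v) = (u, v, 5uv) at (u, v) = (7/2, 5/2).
K = -100/859329

Coefficients of the first fundamental form: E = 25*v^2 + 1, F = 25*u*v, G = 25*u^2 + 1.
Coefficients of the second fundamental form: L = 0, M = 5/sqrt(25*u^2 + 25*v^2 + 1), N = 0.
Assemble K = (LN − M²)/(EG − F²) = -25/(625*u^4 + 1250*u^2*v^2 + 50*u^2 + 625*v^4 + 50*v^2 + 1). At (u, v) = (7/2, 5/2): K = -100/859329.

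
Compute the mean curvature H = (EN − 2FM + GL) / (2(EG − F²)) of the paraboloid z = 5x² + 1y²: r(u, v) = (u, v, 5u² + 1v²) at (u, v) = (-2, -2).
H = 54*sqrt(417)/19321

With E = 100*u^2 + 1, F = 20*u*v, G = 4*v^2 + 1, L = 10/sqrt(100*u^2 + 4*v^2 + 1), M = 0, N = 2/sqrt(100*u^2 + 4*v^2 + 1), assemble
  H = (EN − 2FM + GL) / (2(EG − F²)) = 2*(50*u^2 + 10*v^2 + 3)/(100*u^2 + 4*v^2 + 1)^(3/2).
At (u, v) = (-2, -2): H = 54*sqrt(417)/19321.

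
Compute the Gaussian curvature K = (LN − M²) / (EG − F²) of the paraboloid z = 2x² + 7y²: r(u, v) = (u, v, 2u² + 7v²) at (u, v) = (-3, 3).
K = 56/3644281

Coefficients of the first fundamental form: E = 16*u^2 + 1, F = 56*u*v, G = 196*v^2 + 1.
Coefficients of the second fundamental form: L = 4/sqrt(16*u^2 + 196*v^2 + 1), M = 0, N = 14/sqrt(16*u^2 + 196*v^2 + 1).
Assemble K = (LN − M²)/(EG − F²) = 56/(256*u^4 + 6272*u^2*v^2 + 32*u^2 + 38416*v^4 + 392*v^2 + 1). At (u, v) = (-3, 3): K = 56/3644281.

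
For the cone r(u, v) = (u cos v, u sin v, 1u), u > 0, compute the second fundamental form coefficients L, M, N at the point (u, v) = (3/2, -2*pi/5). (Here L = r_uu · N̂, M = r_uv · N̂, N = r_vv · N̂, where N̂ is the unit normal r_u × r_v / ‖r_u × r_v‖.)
L = 0;  M = 0;  N = 3*sqrt(2)/4

Compute the unit normal N̂(u, v) = (-sqrt(2)*u*cos(v)/(2*Abs(u)), -sqrt(2)*u*sin(v)/(2*Abs(u)), sqrt(2)*u/(2*Abs(u))), and the second partials r_uu, r_uv, r_vv. Take dot products:
  L(u, v) = r_uu · N̂ = 0,
  M(u, v) = r_uv · N̂ = 0,
  N(u, v) = r_vv · N̂ = sqrt(2)*u^2/(2*Abs(u)).
Evaluating at (u, v) = (3/2, -2*pi/5):
  L = 0, M = 0, N = 3*sqrt(2)/4.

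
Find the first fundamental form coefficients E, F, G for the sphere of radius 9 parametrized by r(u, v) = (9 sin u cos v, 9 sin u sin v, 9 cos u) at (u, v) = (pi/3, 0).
E = 81;  F = 0;  G = 243/4

Partials: r_u = (9*cos(u)*cos(v), 9*sin(v)*cos(u), -9*sin(u)), r_v = (-9*sin(u)*sin(v), 9*sin(u)*cos(v), 0). As functions of (u, v):
  E = r_u · r_u = 81,
  F = r_u · r_v = 0,
  G = r_v · r_v = 81*sin(u)^2.
Evaluating at (u, v) = (pi/3, 0): E = 81, F = 0, G = 243/4.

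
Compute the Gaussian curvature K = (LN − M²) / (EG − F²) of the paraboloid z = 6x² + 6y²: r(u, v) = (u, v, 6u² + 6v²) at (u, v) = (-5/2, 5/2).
K = 144/3243601

Coefficients of the first fundamental form: E = 144*u^2 + 1, F = 144*u*v, G = 144*v^2 + 1.
Coefficients of the second fundamental form: L = 12/sqrt(144*u^2 + 144*v^2 + 1), M = 0, N = 12/sqrt(144*u^2 + 144*v^2 + 1).
Assemble K = (LN − M²)/(EG − F²) = 144/(20736*u^4 + 41472*u^2*v^2 + 288*u^2 + 20736*v^4 + 288*v^2 + 1). At (u, v) = (-5/2, 5/2): K = 144/3243601.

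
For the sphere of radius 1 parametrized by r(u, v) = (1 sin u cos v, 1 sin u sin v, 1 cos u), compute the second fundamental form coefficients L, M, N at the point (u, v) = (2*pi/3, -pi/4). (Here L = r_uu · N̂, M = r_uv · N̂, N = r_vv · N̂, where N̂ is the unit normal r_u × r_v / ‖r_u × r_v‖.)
L = -1;  M = 0;  N = -3/4

Compute the unit normal N̂(u, v) = (sin(u)^2*cos(v)/Abs(sin(u)), sin(u)^2*sin(v)/Abs(sin(u)), sin(2*u)/(2*Abs(sin(u)))), and the second partials r_uu, r_uv, r_vv. Take dot products:
  L(u, v) = r_uu · N̂ = -sin(u)/Abs(sin(u)),
  M(u, v) = r_uv · N̂ = 0,
  N(u, v) = r_vv · N̂ = -sin(u)^3/Abs(sin(u)).
Evaluating at (u, v) = (2*pi/3, -pi/4):
  L = -1, M = 0, N = -3/4.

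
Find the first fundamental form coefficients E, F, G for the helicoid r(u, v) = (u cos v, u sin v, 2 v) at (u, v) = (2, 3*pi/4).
E = 1;  F = 0;  G = 8

Partials: r_u = (cos(v), sin(v), 0), r_v = (-u*sin(v), u*cos(v), 2). As functions of (u, v):
  E = r_u · r_u = 1,
  F = r_u · r_v = 0,
  G = r_v · r_v = u^2 + 4.
Evaluating at (u, v) = (2, 3*pi/4): E = 1, F = 0, G = 8.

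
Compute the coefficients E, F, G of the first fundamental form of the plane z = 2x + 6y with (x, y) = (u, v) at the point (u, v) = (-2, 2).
E = 5;  F = 12;  G = 37

Partials: r_u = (1, 0, 2), r_v = (0, 1, 6). As functions of (u, v):
  E = r_u · r_u = 5,
  F = r_u · r_v = 12,
  G = r_v · r_v = 37.
Evaluating at (u, v) = (-2, 2): E = 5, F = 12, G = 37.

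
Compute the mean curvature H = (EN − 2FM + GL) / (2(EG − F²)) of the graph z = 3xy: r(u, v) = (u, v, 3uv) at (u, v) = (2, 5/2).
H = -1080*sqrt(373)/139129

With E = 9*v^2 + 1, F = 9*u*v, G = 9*u^2 + 1, L = 0, M = 3/sqrt(9*u^2 + 9*v^2 + 1), N = 0, assemble
  H = (EN − 2FM + GL) / (2(EG − F²)) = -27*u*v/(9*u^2 + 9*v^2 + 1)^(3/2).
At (u, v) = (2, 5/2): H = -1080*sqrt(373)/139129.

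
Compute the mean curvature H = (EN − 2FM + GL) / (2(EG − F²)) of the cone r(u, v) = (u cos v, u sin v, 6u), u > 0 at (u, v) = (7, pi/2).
H = 3*sqrt(37)/259

With E = 37, F = 0, G = u^2, L = 0, M = 0, N = 6*sqrt(37)*u^2/(37*Abs(u)), assemble
  H = (EN − 2FM + GL) / (2(EG − F²)) = 3*sqrt(37)/(37*Abs(u)).
At (u, v) = (7, pi/2): H = 3*sqrt(37)/259.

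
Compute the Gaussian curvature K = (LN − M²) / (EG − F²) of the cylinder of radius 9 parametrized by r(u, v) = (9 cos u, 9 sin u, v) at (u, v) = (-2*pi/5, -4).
K = 0

Coefficients of the first fundamental form: E = 81, F = 0, G = 1.
Coefficients of the second fundamental form: L = -9, M = 0, N = 0.
Assemble K = (LN − M²)/(EG − F²) = 0. At (u, v) = (-2*pi/5, -4): K = 0.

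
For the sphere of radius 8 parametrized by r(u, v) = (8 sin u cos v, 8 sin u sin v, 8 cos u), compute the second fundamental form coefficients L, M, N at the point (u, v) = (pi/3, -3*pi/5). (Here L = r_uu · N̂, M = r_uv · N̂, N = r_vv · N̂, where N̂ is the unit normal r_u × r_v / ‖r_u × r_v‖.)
L = -8;  M = 0;  N = -6

Compute the unit normal N̂(u, v) = (sin(u)^2*cos(v)/Abs(sin(u)), sin(u)^2*sin(v)/Abs(sin(u)), sin(2*u)/(2*Abs(sin(u)))), and the second partials r_uu, r_uv, r_vv. Take dot products:
  L(u, v) = r_uu · N̂ = -8*sin(u)/Abs(sin(u)),
  M(u, v) = r_uv · N̂ = 0,
  N(u, v) = r_vv · N̂ = -8*sin(u)^3/Abs(sin(u)).
Evaluating at (u, v) = (pi/3, -3*pi/5):
  L = -8, M = 0, N = -6.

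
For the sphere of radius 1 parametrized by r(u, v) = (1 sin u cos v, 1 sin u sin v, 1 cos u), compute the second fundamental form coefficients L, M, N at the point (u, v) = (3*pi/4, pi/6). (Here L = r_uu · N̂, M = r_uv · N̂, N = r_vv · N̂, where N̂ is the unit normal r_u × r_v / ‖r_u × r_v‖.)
L = -1;  M = 0;  N = -1/2

Compute the unit normal N̂(u, v) = (sin(u)^2*cos(v)/Abs(sin(u)), sin(u)^2*sin(v)/Abs(sin(u)), sin(2*u)/(2*Abs(sin(u)))), and the second partials r_uu, r_uv, r_vv. Take dot products:
  L(u, v) = r_uu · N̂ = -sin(u)/Abs(sin(u)),
  M(u, v) = r_uv · N̂ = 0,
  N(u, v) = r_vv · N̂ = -sin(u)^3/Abs(sin(u)).
Evaluating at (u, v) = (3*pi/4, pi/6):
  L = -1, M = 0, N = -1/2.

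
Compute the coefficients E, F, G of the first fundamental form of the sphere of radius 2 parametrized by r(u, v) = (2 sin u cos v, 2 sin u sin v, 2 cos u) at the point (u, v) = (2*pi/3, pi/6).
E = 4;  F = 0;  G = 3

Partials: r_u = (2*cos(u)*cos(v), 2*sin(v)*cos(u), -2*sin(u)), r_v = (-2*sin(u)*sin(v), 2*sin(u)*cos(v), 0). As functions of (u, v):
  E = r_u · r_u = 4,
  F = r_u · r_v = 0,
  G = r_v · r_v = 4*sin(u)^2.
Evaluating at (u, v) = (2*pi/3, pi/6): E = 4, F = 0, G = 3.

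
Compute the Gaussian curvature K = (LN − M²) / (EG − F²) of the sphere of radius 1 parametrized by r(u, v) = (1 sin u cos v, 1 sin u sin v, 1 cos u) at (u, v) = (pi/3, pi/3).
K = 1

Coefficients of the first fundamental form: E = 1, F = 0, G = sin(u)^2.
Coefficients of the second fundamental form: L = -sin(u)/Abs(sin(u)), M = 0, N = -sin(u)^3/Abs(sin(u)).
Assemble K = (LN − M²)/(EG − F²) = 1. At (u, v) = (pi/3, pi/3): K = 1.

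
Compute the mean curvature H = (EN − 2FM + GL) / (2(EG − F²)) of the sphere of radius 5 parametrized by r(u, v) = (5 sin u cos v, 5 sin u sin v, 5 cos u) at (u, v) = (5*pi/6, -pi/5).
H = -1/5

With E = 25, F = 0, G = 25*sin(u)^2, L = -5*sin(u)/Abs(sin(u)), M = 0, N = -5*sin(u)^3/Abs(sin(u)), assemble
  H = (EN − 2FM + GL) / (2(EG − F²)) = -sin(u)/(5*Abs(sin(u))).
At (u, v) = (5*pi/6, -pi/5): H = -1/5.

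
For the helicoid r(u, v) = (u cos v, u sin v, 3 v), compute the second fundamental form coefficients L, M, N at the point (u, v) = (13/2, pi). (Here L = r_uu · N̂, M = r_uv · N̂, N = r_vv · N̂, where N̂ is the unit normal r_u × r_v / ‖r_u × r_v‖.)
L = 0;  M = -6*sqrt(205)/205;  N = 0

Compute the unit normal N̂(u, v) = (3*sin(v)/sqrt(u^2 + 9), -3*cos(v)/sqrt(u^2 + 9), u/sqrt(u^2 + 9)), and the second partials r_uu, r_uv, r_vv. Take dot products:
  L(u, v) = r_uu · N̂ = 0,
  M(u, v) = r_uv · N̂ = -3/sqrt(u^2 + 9),
  N(u, v) = r_vv · N̂ = 0.
Evaluating at (u, v) = (13/2, pi):
  L = 0, M = -6*sqrt(205)/205, N = 0.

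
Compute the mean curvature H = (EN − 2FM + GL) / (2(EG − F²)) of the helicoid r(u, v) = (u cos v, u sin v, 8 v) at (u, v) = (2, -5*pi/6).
H = 0

With E = 1, F = 0, G = u^2 + 64, L = 0, M = -8/sqrt(u^2 + 64), N = 0, assemble
  H = (EN − 2FM + GL) / (2(EG − F²)) = 0.
At (u, v) = (2, -5*pi/6): H = 0.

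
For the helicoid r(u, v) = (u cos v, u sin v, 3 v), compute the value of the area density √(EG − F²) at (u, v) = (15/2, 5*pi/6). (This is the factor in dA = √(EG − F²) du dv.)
√(EG − F²)|_{(15/2, 5*pi/6)} = 3*sqrt(29)/2

E = 1, F = 0, G = u^2 + 9, so EG − F² = u^2 + 9. Taking the positive square root: √(EG − F²) = sqrt(u^2 + 9). At (u, v) = (15/2, 5*pi/6): 3*sqrt(29)/2.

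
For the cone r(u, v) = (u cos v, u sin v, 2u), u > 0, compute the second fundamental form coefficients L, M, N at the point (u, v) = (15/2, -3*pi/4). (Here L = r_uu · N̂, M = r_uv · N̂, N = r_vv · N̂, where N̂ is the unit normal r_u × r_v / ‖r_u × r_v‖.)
L = 0;  M = 0;  N = 3*sqrt(5)

Compute the unit normal N̂(u, v) = (-2*sqrt(5)*u*cos(v)/(5*Abs(u)), -2*sqrt(5)*u*sin(v)/(5*Abs(u)), sqrt(5)*u/(5*Abs(u))), and the second partials r_uu, r_uv, r_vv. Take dot products:
  L(u, v) = r_uu · N̂ = 0,
  M(u, v) = r_uv · N̂ = 0,
  N(u, v) = r_vv · N̂ = 2*sqrt(5)*u^2/(5*Abs(u)).
Evaluating at (u, v) = (15/2, -3*pi/4):
  L = 0, M = 0, N = 3*sqrt(5).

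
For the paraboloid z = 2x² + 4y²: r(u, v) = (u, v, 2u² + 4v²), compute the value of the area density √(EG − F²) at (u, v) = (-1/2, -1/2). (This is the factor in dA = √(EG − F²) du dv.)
√(EG − F²)|_{(-1/2, -1/2)} = sqrt(21)

E = 16*u^2 + 1, F = 32*u*v, G = 64*v^2 + 1, so EG − F² = 16*u^2 + 64*v^2 + 1. Taking the positive square root: √(EG − F²) = sqrt(16*u^2 + 64*v^2 + 1). At (u, v) = (-1/2, -1/2): sqrt(21).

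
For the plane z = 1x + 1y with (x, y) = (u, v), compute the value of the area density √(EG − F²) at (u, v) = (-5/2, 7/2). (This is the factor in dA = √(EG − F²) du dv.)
√(EG − F²)|_{(-5/2, 7/2)} = sqrt(3)

E = 2, F = 1, G = 2, so EG − F² = 3. Taking the positive square root: √(EG − F²) = sqrt(3). At (u, v) = (-5/2, 7/2): sqrt(3).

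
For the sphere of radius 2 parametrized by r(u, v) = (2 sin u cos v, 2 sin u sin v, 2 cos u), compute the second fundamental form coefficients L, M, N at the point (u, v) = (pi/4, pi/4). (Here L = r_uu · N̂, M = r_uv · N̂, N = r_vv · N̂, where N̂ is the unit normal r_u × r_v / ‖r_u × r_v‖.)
L = -2;  M = 0;  N = -1

Compute the unit normal N̂(u, v) = (sin(u)^2*cos(v)/Abs(sin(u)), sin(u)^2*sin(v)/Abs(sin(u)), sin(2*u)/(2*Abs(sin(u)))), and the second partials r_uu, r_uv, r_vv. Take dot products:
  L(u, v) = r_uu · N̂ = -2*sin(u)/Abs(sin(u)),
  M(u, v) = r_uv · N̂ = 0,
  N(u, v) = r_vv · N̂ = -2*sin(u)^3/Abs(sin(u)).
Evaluating at (u, v) = (pi/4, pi/4):
  L = -2, M = 0, N = -1.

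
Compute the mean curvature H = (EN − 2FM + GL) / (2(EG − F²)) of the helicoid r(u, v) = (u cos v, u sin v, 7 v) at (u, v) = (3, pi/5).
H = 0

With E = 1, F = 0, G = u^2 + 49, L = 0, M = -7/sqrt(u^2 + 49), N = 0, assemble
  H = (EN − 2FM + GL) / (2(EG − F²)) = 0.
At (u, v) = (3, pi/5): H = 0.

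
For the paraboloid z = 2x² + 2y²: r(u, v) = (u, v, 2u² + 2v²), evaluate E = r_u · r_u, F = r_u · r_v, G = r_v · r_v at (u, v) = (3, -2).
E = 145;  F = -96;  G = 65

Partials: r_u = (1, 0, 4*u), r_v = (0, 1, 4*v). As functions of (u, v):
  E = r_u · r_u = 16*u^2 + 1,
  F = r_u · r_v = 16*u*v,
  G = r_v · r_v = 16*v^2 + 1.
Evaluating at (u, v) = (3, -2): E = 145, F = -96, G = 65.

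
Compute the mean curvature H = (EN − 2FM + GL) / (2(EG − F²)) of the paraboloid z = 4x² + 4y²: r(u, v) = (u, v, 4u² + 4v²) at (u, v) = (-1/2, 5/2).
H = 1672*sqrt(417)/173889

With E = 64*u^2 + 1, F = 64*u*v, G = 64*v^2 + 1, L = 8/sqrt(64*u^2 + 64*v^2 + 1), M = 0, N = 8/sqrt(64*u^2 + 64*v^2 + 1), assemble
  H = (EN − 2FM + GL) / (2(EG − F²)) = 8*(32*u^2 + 32*v^2 + 1)/(64*u^2 + 64*v^2 + 1)^(3/2).
At (u, v) = (-1/2, 5/2): H = 1672*sqrt(417)/173889.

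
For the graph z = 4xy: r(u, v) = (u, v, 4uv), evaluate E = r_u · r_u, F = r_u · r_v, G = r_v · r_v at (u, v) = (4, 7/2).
E = 197;  F = 224;  G = 257

Partials: r_u = (1, 0, 4*v), r_v = (0, 1, 4*u). As functions of (u, v):
  E = r_u · r_u = 16*v^2 + 1,
  F = r_u · r_v = 16*u*v,
  G = r_v · r_v = 16*u^2 + 1.
Evaluating at (u, v) = (4, 7/2): E = 197, F = 224, G = 257.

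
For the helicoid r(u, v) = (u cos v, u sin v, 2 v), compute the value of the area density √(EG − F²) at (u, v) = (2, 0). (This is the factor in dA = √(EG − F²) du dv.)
√(EG − F²)|_{(2, 0)} = 2*sqrt(2)

E = 1, F = 0, G = u^2 + 4, so EG − F² = u^2 + 4. Taking the positive square root: √(EG − F²) = sqrt(u^2 + 4). At (u, v) = (2, 0): 2*sqrt(2).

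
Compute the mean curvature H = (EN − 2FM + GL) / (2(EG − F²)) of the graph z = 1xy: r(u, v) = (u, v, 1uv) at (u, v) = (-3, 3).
H = 9*sqrt(19)/361

With E = v^2 + 1, F = u*v, G = u^2 + 1, L = 0, M = 1/sqrt(u^2 + v^2 + 1), N = 0, assemble
  H = (EN − 2FM + GL) / (2(EG − F²)) = -u*v/(u^2 + v^2 + 1)^(3/2).
At (u, v) = (-3, 3): H = 9*sqrt(19)/361.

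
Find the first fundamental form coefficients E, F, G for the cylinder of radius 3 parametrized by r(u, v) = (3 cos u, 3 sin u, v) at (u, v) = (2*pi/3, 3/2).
E = 9;  F = 0;  G = 1

Partials: r_u = (-3*sin(u), 3*cos(u), 0), r_v = (0, 0, 1). As functions of (u, v):
  E = r_u · r_u = 9,
  F = r_u · r_v = 0,
  G = r_v · r_v = 1.
Evaluating at (u, v) = (2*pi/3, 3/2): E = 9, F = 0, G = 1.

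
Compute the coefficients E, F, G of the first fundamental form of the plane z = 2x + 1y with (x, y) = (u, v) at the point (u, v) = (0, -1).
E = 5;  F = 2;  G = 2

Partials: r_u = (1, 0, 2), r_v = (0, 1, 1). As functions of (u, v):
  E = r_u · r_u = 5,
  F = r_u · r_v = 2,
  G = r_v · r_v = 2.
Evaluating at (u, v) = (0, -1): E = 5, F = 2, G = 2.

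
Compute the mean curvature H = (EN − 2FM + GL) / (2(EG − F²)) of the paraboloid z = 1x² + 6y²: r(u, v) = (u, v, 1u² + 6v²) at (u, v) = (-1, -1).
H = 175*sqrt(149)/22201

With E = 4*u^2 + 1, F = 24*u*v, G = 144*v^2 + 1, L = 2/sqrt(4*u^2 + 144*v^2 + 1), M = 0, N = 12/sqrt(4*u^2 + 144*v^2 + 1), assemble
  H = (EN − 2FM + GL) / (2(EG − F²)) = (24*u^2 + 144*v^2 + 7)/(4*u^2 + 144*v^2 + 1)^(3/2).
At (u, v) = (-1, -1): H = 175*sqrt(149)/22201.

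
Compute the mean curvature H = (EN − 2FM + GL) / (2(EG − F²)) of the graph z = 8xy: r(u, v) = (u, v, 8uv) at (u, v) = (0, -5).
H = 0

With E = 64*v^2 + 1, F = 64*u*v, G = 64*u^2 + 1, L = 0, M = 8/sqrt(64*u^2 + 64*v^2 + 1), N = 0, assemble
  H = (EN − 2FM + GL) / (2(EG − F²)) = -512*u*v/(64*u^2 + 64*v^2 + 1)^(3/2).
At (u, v) = (0, -5): H = 0.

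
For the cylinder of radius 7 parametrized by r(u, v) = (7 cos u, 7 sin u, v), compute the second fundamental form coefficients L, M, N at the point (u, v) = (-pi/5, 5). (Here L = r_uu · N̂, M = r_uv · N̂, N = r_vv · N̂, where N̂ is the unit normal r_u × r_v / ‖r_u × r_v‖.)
L = -7;  M = 0;  N = 0

Compute the unit normal N̂(u, v) = (cos(u), sin(u), 0), and the second partials r_uu, r_uv, r_vv. Take dot products:
  L(u, v) = r_uu · N̂ = -7,
  M(u, v) = r_uv · N̂ = 0,
  N(u, v) = r_vv · N̂ = 0.
Evaluating at (u, v) = (-pi/5, 5):
  L = -7, M = 0, N = 0.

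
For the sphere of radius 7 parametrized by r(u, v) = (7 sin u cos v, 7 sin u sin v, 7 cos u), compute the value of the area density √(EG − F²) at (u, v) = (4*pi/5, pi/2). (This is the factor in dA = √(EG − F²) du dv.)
√(EG − F²)|_{(4*pi/5, pi/2)} = 49*sqrt(10 - 2*sqrt(5))/4

E = 49, F = 0, G = 49*sin(u)^2, so EG − F² = 2401*sin(u)^2. Taking the positive square root: √(EG − F²) = 49*Abs(sin(u)). At (u, v) = (4*pi/5, pi/2): 49*sqrt(10 - 2*sqrt(5))/4.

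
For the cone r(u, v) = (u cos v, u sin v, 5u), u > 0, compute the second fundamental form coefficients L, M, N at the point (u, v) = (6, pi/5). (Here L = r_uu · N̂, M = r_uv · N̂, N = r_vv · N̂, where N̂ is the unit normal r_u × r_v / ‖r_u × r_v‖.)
L = 0;  M = 0;  N = 15*sqrt(26)/13

Compute the unit normal N̂(u, v) = (-5*sqrt(26)*u*cos(v)/(26*Abs(u)), -5*sqrt(26)*u*sin(v)/(26*Abs(u)), sqrt(26)*u/(26*Abs(u))), and the second partials r_uu, r_uv, r_vv. Take dot products:
  L(u, v) = r_uu · N̂ = 0,
  M(u, v) = r_uv · N̂ = 0,
  N(u, v) = r_vv · N̂ = 5*sqrt(26)*u^2/(26*Abs(u)).
Evaluating at (u, v) = (6, pi/5):
  L = 0, M = 0, N = 15*sqrt(26)/13.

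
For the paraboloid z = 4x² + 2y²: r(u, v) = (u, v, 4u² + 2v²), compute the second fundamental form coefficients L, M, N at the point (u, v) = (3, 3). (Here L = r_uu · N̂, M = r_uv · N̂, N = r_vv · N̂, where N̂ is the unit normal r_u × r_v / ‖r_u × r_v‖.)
L = 8*sqrt(721)/721;  M = 0;  N = 4*sqrt(721)/721

Compute the unit normal N̂(u, v) = (-8*u/sqrt(64*u^2 + 16*v^2 + 1), -4*v/sqrt(64*u^2 + 16*v^2 + 1), 1/sqrt(64*u^2 + 16*v^2 + 1)), and the second partials r_uu, r_uv, r_vv. Take dot products:
  L(u, v) = r_uu · N̂ = 8/sqrt(64*u^2 + 16*v^2 + 1),
  M(u, v) = r_uv · N̂ = 0,
  N(u, v) = r_vv · N̂ = 4/sqrt(64*u^2 + 16*v^2 + 1).
Evaluating at (u, v) = (3, 3):
  L = 8*sqrt(721)/721, M = 0, N = 4*sqrt(721)/721.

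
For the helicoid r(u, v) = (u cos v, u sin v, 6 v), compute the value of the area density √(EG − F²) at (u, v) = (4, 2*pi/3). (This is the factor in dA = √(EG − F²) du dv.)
√(EG − F²)|_{(4, 2*pi/3)} = 2*sqrt(13)

E = 1, F = 0, G = u^2 + 36, so EG − F² = u^2 + 36. Taking the positive square root: √(EG − F²) = sqrt(u^2 + 36). At (u, v) = (4, 2*pi/3): 2*sqrt(13).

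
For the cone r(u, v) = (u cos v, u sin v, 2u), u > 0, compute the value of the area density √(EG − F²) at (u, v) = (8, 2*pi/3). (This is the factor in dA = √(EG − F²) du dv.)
√(EG − F²)|_{(8, 2*pi/3)} = 8*sqrt(5)

E = 5, F = 0, G = u^2, so EG − F² = 5*u^2. Taking the positive square root: √(EG − F²) = sqrt(5)*Abs(u). At (u, v) = (8, 2*pi/3): 8*sqrt(5).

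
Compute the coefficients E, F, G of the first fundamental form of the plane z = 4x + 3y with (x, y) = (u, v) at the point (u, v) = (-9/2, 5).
E = 17;  F = 12;  G = 10

Partials: r_u = (1, 0, 4), r_v = (0, 1, 3). As functions of (u, v):
  E = r_u · r_u = 17,
  F = r_u · r_v = 12,
  G = r_v · r_v = 10.
Evaluating at (u, v) = (-9/2, 5): E = 17, F = 12, G = 10.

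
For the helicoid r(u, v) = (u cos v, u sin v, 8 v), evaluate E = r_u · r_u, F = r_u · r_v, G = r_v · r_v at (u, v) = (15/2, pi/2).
E = 1;  F = 0;  G = 481/4

Partials: r_u = (cos(v), sin(v), 0), r_v = (-u*sin(v), u*cos(v), 8). As functions of (u, v):
  E = r_u · r_u = 1,
  F = r_u · r_v = 0,
  G = r_v · r_v = u^2 + 64.
Evaluating at (u, v) = (15/2, pi/2): E = 1, F = 0, G = 481/4.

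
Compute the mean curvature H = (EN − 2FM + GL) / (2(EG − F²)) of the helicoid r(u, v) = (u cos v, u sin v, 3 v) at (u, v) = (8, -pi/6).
H = 0

With E = 1, F = 0, G = u^2 + 9, L = 0, M = -3/sqrt(u^2 + 9), N = 0, assemble
  H = (EN − 2FM + GL) / (2(EG − F²)) = 0.
At (u, v) = (8, -pi/6): H = 0.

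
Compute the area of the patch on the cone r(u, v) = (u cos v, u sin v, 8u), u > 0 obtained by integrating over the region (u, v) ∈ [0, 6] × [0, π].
Area = 18*sqrt(65)*pi

Area = ∫∫ √(EG − F²) du dv with √(EG − F²) = sqrt(65)*Abs(u). Integrating over [0, 6] × [0, π] gives 18*sqrt(65)*pi.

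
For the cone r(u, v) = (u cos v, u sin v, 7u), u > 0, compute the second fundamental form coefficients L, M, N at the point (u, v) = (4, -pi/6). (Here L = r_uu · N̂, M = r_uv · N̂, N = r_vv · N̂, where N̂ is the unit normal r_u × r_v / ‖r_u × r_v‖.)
L = 0;  M = 0;  N = 14*sqrt(2)/5

Compute the unit normal N̂(u, v) = (-7*sqrt(2)*u*cos(v)/(10*Abs(u)), -7*sqrt(2)*u*sin(v)/(10*Abs(u)), sqrt(2)*u/(10*Abs(u))), and the second partials r_uu, r_uv, r_vv. Take dot products:
  L(u, v) = r_uu · N̂ = 0,
  M(u, v) = r_uv · N̂ = 0,
  N(u, v) = r_vv · N̂ = 7*sqrt(2)*u^2/(10*Abs(u)).
Evaluating at (u, v) = (4, -pi/6):
  L = 0, M = 0, N = 14*sqrt(2)/5.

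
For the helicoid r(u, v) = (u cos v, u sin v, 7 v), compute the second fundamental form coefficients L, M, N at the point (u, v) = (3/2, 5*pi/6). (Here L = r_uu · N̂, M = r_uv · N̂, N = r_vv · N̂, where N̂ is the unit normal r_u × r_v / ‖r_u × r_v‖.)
L = 0;  M = -14*sqrt(205)/205;  N = 0

Compute the unit normal N̂(u, v) = (7*sin(v)/sqrt(u^2 + 49), -7*cos(v)/sqrt(u^2 + 49), u/sqrt(u^2 + 49)), and the second partials r_uu, r_uv, r_vv. Take dot products:
  L(u, v) = r_uu · N̂ = 0,
  M(u, v) = r_uv · N̂ = -7/sqrt(u^2 + 49),
  N(u, v) = r_vv · N̂ = 0.
Evaluating at (u, v) = (3/2, 5*pi/6):
  L = 0, M = -14*sqrt(205)/205, N = 0.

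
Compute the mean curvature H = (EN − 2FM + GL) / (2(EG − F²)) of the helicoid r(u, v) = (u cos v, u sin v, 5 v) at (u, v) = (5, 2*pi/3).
H = 0

With E = 1, F = 0, G = u^2 + 25, L = 0, M = -5/sqrt(u^2 + 25), N = 0, assemble
  H = (EN − 2FM + GL) / (2(EG − F²)) = 0.
At (u, v) = (5, 2*pi/3): H = 0.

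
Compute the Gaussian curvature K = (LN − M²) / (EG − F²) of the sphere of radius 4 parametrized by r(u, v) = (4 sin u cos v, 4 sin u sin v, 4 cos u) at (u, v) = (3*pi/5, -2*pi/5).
K = 1/16

Coefficients of the first fundamental form: E = 16, F = 0, G = 16*sin(u)^2.
Coefficients of the second fundamental form: L = -4*sin(u)/Abs(sin(u)), M = 0, N = -4*sin(u)^3/Abs(sin(u)).
Assemble K = (LN − M²)/(EG − F²) = 1/16. At (u, v) = (3*pi/5, -2*pi/5): K = 1/16.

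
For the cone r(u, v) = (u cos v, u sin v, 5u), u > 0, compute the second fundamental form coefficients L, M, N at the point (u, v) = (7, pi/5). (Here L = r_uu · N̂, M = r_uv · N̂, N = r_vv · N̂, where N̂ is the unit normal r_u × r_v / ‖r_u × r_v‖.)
L = 0;  M = 0;  N = 35*sqrt(26)/26

Compute the unit normal N̂(u, v) = (-5*sqrt(26)*u*cos(v)/(26*Abs(u)), -5*sqrt(26)*u*sin(v)/(26*Abs(u)), sqrt(26)*u/(26*Abs(u))), and the second partials r_uu, r_uv, r_vv. Take dot products:
  L(u, v) = r_uu · N̂ = 0,
  M(u, v) = r_uv · N̂ = 0,
  N(u, v) = r_vv · N̂ = 5*sqrt(26)*u^2/(26*Abs(u)).
Evaluating at (u, v) = (7, pi/5):
  L = 0, M = 0, N = 35*sqrt(26)/26.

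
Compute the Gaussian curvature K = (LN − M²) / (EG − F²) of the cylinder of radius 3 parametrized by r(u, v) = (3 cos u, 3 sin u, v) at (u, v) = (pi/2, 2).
K = 0

Coefficients of the first fundamental form: E = 9, F = 0, G = 1.
Coefficients of the second fundamental form: L = -3, M = 0, N = 0.
Assemble K = (LN − M²)/(EG − F²) = 0. At (u, v) = (pi/2, 2): K = 0.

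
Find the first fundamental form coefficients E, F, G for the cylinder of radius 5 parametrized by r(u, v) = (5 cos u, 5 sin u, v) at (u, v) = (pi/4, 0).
E = 25;  F = 0;  G = 1

Partials: r_u = (-5*sin(u), 5*cos(u), 0), r_v = (0, 0, 1). As functions of (u, v):
  E = r_u · r_u = 25,
  F = r_u · r_v = 0,
  G = r_v · r_v = 1.
Evaluating at (u, v) = (pi/4, 0): E = 25, F = 0, G = 1.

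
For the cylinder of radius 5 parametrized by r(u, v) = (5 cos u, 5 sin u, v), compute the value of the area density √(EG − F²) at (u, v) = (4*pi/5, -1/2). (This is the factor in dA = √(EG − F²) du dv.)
√(EG − F²)|_{(4*pi/5, -1/2)} = 5

E = 25, F = 0, G = 1, so EG − F² = 25. Taking the positive square root: √(EG − F²) = 5. At (u, v) = (4*pi/5, -1/2): 5.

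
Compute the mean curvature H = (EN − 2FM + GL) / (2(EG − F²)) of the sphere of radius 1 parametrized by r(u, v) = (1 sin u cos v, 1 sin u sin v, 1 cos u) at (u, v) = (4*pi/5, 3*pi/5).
H = -1

With E = 1, F = 0, G = sin(u)^2, L = -sin(u)/Abs(sin(u)), M = 0, N = -sin(u)^3/Abs(sin(u)), assemble
  H = (EN − 2FM + GL) / (2(EG − F²)) = -sin(u)/Abs(sin(u)).
At (u, v) = (4*pi/5, 3*pi/5): H = -1.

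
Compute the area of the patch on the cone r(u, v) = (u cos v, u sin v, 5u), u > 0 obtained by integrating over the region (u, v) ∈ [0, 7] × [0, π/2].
Area = 49*sqrt(26)*pi/4

Area = ∫∫ √(EG − F²) du dv with √(EG − F²) = sqrt(26)*Abs(u). Integrating over [0, 7] × [0, π/2] gives 49*sqrt(26)*pi/4.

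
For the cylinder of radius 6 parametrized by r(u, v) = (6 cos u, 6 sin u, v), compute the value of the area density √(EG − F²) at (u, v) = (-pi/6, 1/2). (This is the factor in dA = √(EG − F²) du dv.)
√(EG − F²)|_{(-pi/6, 1/2)} = 6

E = 36, F = 0, G = 1, so EG − F² = 36. Taking the positive square root: √(EG − F²) = 6. At (u, v) = (-pi/6, 1/2): 6.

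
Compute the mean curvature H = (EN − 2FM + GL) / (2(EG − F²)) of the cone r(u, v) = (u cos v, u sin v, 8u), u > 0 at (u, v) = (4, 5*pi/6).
H = sqrt(65)/65

With E = 65, F = 0, G = u^2, L = 0, M = 0, N = 8*sqrt(65)*u^2/(65*Abs(u)), assemble
  H = (EN − 2FM + GL) / (2(EG − F²)) = 4*sqrt(65)/(65*Abs(u)).
At (u, v) = (4, 5*pi/6): H = sqrt(65)/65.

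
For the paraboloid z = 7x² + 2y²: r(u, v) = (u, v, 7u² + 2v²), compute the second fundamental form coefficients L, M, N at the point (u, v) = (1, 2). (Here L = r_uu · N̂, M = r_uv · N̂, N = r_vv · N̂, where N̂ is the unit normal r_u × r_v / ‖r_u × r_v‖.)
L = 14*sqrt(29)/87;  M = 0;  N = 4*sqrt(29)/87

Compute the unit normal N̂(u, v) = (-14*u/sqrt(196*u^2 + 16*v^2 + 1), -4*v/sqrt(196*u^2 + 16*v^2 + 1), 1/sqrt(196*u^2 + 16*v^2 + 1)), and the second partials r_uu, r_uv, r_vv. Take dot products:
  L(u, v) = r_uu · N̂ = 14/sqrt(196*u^2 + 16*v^2 + 1),
  M(u, v) = r_uv · N̂ = 0,
  N(u, v) = r_vv · N̂ = 4/sqrt(196*u^2 + 16*v^2 + 1).
Evaluating at (u, v) = (1, 2):
  L = 14*sqrt(29)/87, M = 0, N = 4*sqrt(29)/87.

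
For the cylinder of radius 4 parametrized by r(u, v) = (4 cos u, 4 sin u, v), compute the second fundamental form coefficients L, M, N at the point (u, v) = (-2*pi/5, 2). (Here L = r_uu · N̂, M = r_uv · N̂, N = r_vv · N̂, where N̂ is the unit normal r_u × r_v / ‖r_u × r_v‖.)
L = -4;  M = 0;  N = 0

Compute the unit normal N̂(u, v) = (cos(u), sin(u), 0), and the second partials r_uu, r_uv, r_vv. Take dot products:
  L(u, v) = r_uu · N̂ = -4,
  M(u, v) = r_uv · N̂ = 0,
  N(u, v) = r_vv · N̂ = 0.
Evaluating at (u, v) = (-2*pi/5, 2):
  L = -4, M = 0, N = 0.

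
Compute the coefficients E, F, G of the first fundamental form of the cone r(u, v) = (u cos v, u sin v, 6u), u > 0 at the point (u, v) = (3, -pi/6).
E = 37;  F = 0;  G = 9

Partials: r_u = (cos(v), sin(v), 6), r_v = (-u*sin(v), u*cos(v), 0). As functions of (u, v):
  E = r_u · r_u = 37,
  F = r_u · r_v = 0,
  G = r_v · r_v = u^2.
Evaluating at (u, v) = (3, -pi/6): E = 37, F = 0, G = 9.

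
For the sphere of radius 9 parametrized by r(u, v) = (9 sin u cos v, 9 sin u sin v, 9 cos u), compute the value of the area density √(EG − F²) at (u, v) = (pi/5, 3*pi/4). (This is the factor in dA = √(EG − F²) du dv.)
√(EG − F²)|_{(pi/5, 3*pi/4)} = 81*sqrt(10 - 2*sqrt(5))/4

E = 81, F = 0, G = 81*sin(u)^2, so EG − F² = 6561*sin(u)^2. Taking the positive square root: √(EG − F²) = 81*Abs(sin(u)). At (u, v) = (pi/5, 3*pi/4): 81*sqrt(10 - 2*sqrt(5))/4.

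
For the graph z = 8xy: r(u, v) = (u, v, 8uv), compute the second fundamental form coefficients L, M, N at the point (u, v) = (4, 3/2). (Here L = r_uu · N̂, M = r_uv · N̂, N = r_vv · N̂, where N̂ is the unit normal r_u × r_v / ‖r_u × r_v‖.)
L = 0;  M = 8*sqrt(1169)/1169;  N = 0

Compute the unit normal N̂(u, v) = (-8*v/sqrt(64*u^2 + 64*v^2 + 1), -8*u/sqrt(64*u^2 + 64*v^2 + 1), 1/sqrt(64*u^2 + 64*v^2 + 1)), and the second partials r_uu, r_uv, r_vv. Take dot products:
  L(u, v) = r_uu · N̂ = 0,
  M(u, v) = r_uv · N̂ = 8/sqrt(64*u^2 + 64*v^2 + 1),
  N(u, v) = r_vv · N̂ = 0.
Evaluating at (u, v) = (4, 3/2):
  L = 0, M = 8*sqrt(1169)/1169, N = 0.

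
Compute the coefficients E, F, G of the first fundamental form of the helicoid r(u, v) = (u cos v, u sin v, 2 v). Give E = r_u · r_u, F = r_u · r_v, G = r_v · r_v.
E = 1;  F = 0;  G = u^2 + 4

Compute partials: r_u = (cos(v), sin(v), 0), r_v = (-u*sin(v), u*cos(v), 2). Then
  E = r_u · r_u = 1,
  F = r_u · r_v = 0,
  G = r_v · r_v = u^2 + 4.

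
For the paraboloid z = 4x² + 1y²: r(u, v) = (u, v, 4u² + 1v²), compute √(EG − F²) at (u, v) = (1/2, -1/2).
√(EG − F²)|_{(1/2, -1/2)} = 3*sqrt(2)

E = 64*u^2 + 1, F = 16*u*v, G = 4*v^2 + 1; EG − F² = 64*u^2 + 4*v^2 + 1; √(EG − F²) = sqrt(64*u^2 + 4*v^2 + 1). At the given point: 3*sqrt(2).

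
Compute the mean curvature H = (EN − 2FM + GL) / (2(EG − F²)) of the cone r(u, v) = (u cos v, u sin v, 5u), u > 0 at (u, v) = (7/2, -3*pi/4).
H = 5*sqrt(26)/182

With E = 26, F = 0, G = u^2, L = 0, M = 0, N = 5*sqrt(26)*u^2/(26*Abs(u)), assemble
  H = (EN − 2FM + GL) / (2(EG − F²)) = 5*sqrt(26)/(52*Abs(u)).
At (u, v) = (7/2, -3*pi/4): H = 5*sqrt(26)/182.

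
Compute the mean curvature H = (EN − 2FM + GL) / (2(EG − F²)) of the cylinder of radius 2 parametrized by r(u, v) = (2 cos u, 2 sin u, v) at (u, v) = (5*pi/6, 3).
H = -1/4

With E = 4, F = 0, G = 1, L = -2, M = 0, N = 0, assemble
  H = (EN − 2FM + GL) / (2(EG − F²)) = -1/4.
At (u, v) = (5*pi/6, 3): H = -1/4.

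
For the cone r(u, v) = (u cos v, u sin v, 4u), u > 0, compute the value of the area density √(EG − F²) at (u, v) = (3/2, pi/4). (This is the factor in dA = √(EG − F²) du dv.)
√(EG − F²)|_{(3/2, pi/4)} = 3*sqrt(17)/2

E = 17, F = 0, G = u^2, so EG − F² = 17*u^2. Taking the positive square root: √(EG − F²) = sqrt(17)*Abs(u). At (u, v) = (3/2, pi/4): 3*sqrt(17)/2.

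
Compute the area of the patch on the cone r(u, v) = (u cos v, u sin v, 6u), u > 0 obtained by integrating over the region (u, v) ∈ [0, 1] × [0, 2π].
Area = sqrt(37)*pi

Area = ∫∫ √(EG − F²) du dv with √(EG − F²) = sqrt(37)*Abs(u). Integrating over [0, 1] × [0, 2π] gives sqrt(37)*pi.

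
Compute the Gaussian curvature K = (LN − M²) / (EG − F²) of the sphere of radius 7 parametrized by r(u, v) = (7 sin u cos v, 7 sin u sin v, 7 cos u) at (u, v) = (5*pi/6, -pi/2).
K = 1/49

Coefficients of the first fundamental form: E = 49, F = 0, G = 49*sin(u)^2.
Coefficients of the second fundamental form: L = -7*sin(u)/Abs(sin(u)), M = 0, N = -7*sin(u)^3/Abs(sin(u)).
Assemble K = (LN − M²)/(EG − F²) = 1/49. At (u, v) = (5*pi/6, -pi/2): K = 1/49.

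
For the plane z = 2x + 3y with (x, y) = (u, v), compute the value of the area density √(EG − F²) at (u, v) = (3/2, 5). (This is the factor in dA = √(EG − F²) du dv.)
√(EG − F²)|_{(3/2, 5)} = sqrt(14)

E = 5, F = 6, G = 10, so EG − F² = 14. Taking the positive square root: √(EG − F²) = sqrt(14). At (u, v) = (3/2, 5): sqrt(14).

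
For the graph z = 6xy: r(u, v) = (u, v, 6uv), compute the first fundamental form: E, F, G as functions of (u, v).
E = 36*v^2 + 1;  F = 36*u*v;  G = 36*u^2 + 1

Compute partials: r_u = (1, 0, 6*v), r_v = (0, 1, 6*u). Then
  E = r_u · r_u = 36*v^2 + 1,
  F = r_u · r_v = 36*u*v,
  G = r_v · r_v = 36*u^2 + 1.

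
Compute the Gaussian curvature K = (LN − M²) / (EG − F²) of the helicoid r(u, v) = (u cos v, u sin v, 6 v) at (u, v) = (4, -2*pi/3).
K = -9/676

Coefficients of the first fundamental form: E = 1, F = 0, G = u^2 + 36.
Coefficients of the second fundamental form: L = 0, M = -6/sqrt(u^2 + 36), N = 0.
Assemble K = (LN − M²)/(EG − F²) = -36/(u^2 + 36)^2. At (u, v) = (4, -2*pi/3): K = -9/676.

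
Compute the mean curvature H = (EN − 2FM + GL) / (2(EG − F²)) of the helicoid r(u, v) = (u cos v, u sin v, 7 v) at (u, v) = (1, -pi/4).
H = 0

With E = 1, F = 0, G = u^2 + 49, L = 0, M = -7/sqrt(u^2 + 49), N = 0, assemble
  H = (EN − 2FM + GL) / (2(EG − F²)) = 0.
At (u, v) = (1, -pi/4): H = 0.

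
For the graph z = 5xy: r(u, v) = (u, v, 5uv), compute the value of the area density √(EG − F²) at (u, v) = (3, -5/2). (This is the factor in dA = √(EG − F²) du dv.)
√(EG − F²)|_{(3, -5/2)} = sqrt(1529)/2

E = 25*v^2 + 1, F = 25*u*v, G = 25*u^2 + 1, so EG − F² = 25*u^2 + 25*v^2 + 1. Taking the positive square root: √(EG − F²) = sqrt(25*u^2 + 25*v^2 + 1). At (u, v) = (3, -5/2): sqrt(1529)/2.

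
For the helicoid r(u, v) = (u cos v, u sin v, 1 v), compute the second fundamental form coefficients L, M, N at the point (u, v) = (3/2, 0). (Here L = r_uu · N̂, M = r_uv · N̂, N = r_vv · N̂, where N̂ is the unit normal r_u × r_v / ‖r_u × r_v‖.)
L = 0;  M = -2*sqrt(13)/13;  N = 0

Compute the unit normal N̂(u, v) = (sin(v)/sqrt(u^2 + 1), -cos(v)/sqrt(u^2 + 1), u/sqrt(u^2 + 1)), and the second partials r_uu, r_uv, r_vv. Take dot products:
  L(u, v) = r_uu · N̂ = 0,
  M(u, v) = r_uv · N̂ = -1/sqrt(u^2 + 1),
  N(u, v) = r_vv · N̂ = 0.
Evaluating at (u, v) = (3/2, 0):
  L = 0, M = -2*sqrt(13)/13, N = 0.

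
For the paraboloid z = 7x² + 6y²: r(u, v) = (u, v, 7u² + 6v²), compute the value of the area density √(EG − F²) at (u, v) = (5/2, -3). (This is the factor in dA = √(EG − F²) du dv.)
√(EG − F²)|_{(5/2, -3)} = sqrt(2522)

E = 196*u^2 + 1, F = 168*u*v, G = 144*v^2 + 1, so EG − F² = 196*u^2 + 144*v^2 + 1. Taking the positive square root: √(EG − F²) = sqrt(196*u^2 + 144*v^2 + 1). At (u, v) = (5/2, -3): sqrt(2522).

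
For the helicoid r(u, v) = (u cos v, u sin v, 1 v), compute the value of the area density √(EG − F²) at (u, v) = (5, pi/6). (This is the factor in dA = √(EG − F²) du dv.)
√(EG − F²)|_{(5, pi/6)} = sqrt(26)

E = 1, F = 0, G = u^2 + 1, so EG − F² = u^2 + 1. Taking the positive square root: √(EG − F²) = sqrt(u^2 + 1). At (u, v) = (5, pi/6): sqrt(26).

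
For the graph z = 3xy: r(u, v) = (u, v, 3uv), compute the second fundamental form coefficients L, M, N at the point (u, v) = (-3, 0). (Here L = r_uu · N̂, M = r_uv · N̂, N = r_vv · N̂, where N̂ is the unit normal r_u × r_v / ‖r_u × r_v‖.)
L = 0;  M = 3*sqrt(82)/82;  N = 0

Compute the unit normal N̂(u, v) = (-3*v/sqrt(9*u^2 + 9*v^2 + 1), -3*u/sqrt(9*u^2 + 9*v^2 + 1), 1/sqrt(9*u^2 + 9*v^2 + 1)), and the second partials r_uu, r_uv, r_vv. Take dot products:
  L(u, v) = r_uu · N̂ = 0,
  M(u, v) = r_uv · N̂ = 3/sqrt(9*u^2 + 9*v^2 + 1),
  N(u, v) = r_vv · N̂ = 0.
Evaluating at (u, v) = (-3, 0):
  L = 0, M = 3*sqrt(82)/82, N = 0.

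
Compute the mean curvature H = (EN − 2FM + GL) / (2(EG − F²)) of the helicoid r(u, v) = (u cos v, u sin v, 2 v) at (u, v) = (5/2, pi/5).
H = 0

With E = 1, F = 0, G = u^2 + 4, L = 0, M = -2/sqrt(u^2 + 4), N = 0, assemble
  H = (EN − 2FM + GL) / (2(EG − F²)) = 0.
At (u, v) = (5/2, pi/5): H = 0.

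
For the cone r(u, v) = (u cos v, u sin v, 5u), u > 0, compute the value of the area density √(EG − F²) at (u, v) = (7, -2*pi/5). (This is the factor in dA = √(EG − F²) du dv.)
√(EG − F²)|_{(7, -2*pi/5)} = 7*sqrt(26)

E = 26, F = 0, G = u^2, so EG − F² = 26*u^2. Taking the positive square root: √(EG − F²) = sqrt(26)*Abs(u). At (u, v) = (7, -2*pi/5): 7*sqrt(26).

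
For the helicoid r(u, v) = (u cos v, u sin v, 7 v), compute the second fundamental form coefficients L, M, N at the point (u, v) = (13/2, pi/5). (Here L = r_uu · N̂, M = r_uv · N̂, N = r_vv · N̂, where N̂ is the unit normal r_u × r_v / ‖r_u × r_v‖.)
L = 0;  M = -14*sqrt(365)/365;  N = 0

Compute the unit normal N̂(u, v) = (7*sin(v)/sqrt(u^2 + 49), -7*cos(v)/sqrt(u^2 + 49), u/sqrt(u^2 + 49)), and the second partials r_uu, r_uv, r_vv. Take dot products:
  L(u, v) = r_uu · N̂ = 0,
  M(u, v) = r_uv · N̂ = -7/sqrt(u^2 + 49),
  N(u, v) = r_vv · N̂ = 0.
Evaluating at (u, v) = (13/2, pi/5):
  L = 0, M = -14*sqrt(365)/365, N = 0.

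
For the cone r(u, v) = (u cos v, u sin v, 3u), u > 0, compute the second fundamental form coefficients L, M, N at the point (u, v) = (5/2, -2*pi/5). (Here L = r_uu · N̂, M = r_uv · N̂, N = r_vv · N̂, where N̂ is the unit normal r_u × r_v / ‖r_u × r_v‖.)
L = 0;  M = 0;  N = 3*sqrt(10)/4

Compute the unit normal N̂(u, v) = (-3*sqrt(10)*u*cos(v)/(10*Abs(u)), -3*sqrt(10)*u*sin(v)/(10*Abs(u)), sqrt(10)*u/(10*Abs(u))), and the second partials r_uu, r_uv, r_vv. Take dot products:
  L(u, v) = r_uu · N̂ = 0,
  M(u, v) = r_uv · N̂ = 0,
  N(u, v) = r_vv · N̂ = 3*sqrt(10)*u^2/(10*Abs(u)).
Evaluating at (u, v) = (5/2, -2*pi/5):
  L = 0, M = 0, N = 3*sqrt(10)/4.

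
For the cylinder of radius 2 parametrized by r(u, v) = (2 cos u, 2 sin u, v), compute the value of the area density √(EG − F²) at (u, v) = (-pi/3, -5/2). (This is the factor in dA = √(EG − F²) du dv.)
√(EG − F²)|_{(-pi/3, -5/2)} = 2

E = 4, F = 0, G = 1, so EG − F² = 4. Taking the positive square root: √(EG − F²) = 2. At (u, v) = (-pi/3, -5/2): 2.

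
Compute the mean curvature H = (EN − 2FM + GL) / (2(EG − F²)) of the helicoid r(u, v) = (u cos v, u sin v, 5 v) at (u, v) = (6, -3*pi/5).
H = 0

With E = 1, F = 0, G = u^2 + 25, L = 0, M = -5/sqrt(u^2 + 25), N = 0, assemble
  H = (EN − 2FM + GL) / (2(EG − F²)) = 0.
At (u, v) = (6, -3*pi/5): H = 0.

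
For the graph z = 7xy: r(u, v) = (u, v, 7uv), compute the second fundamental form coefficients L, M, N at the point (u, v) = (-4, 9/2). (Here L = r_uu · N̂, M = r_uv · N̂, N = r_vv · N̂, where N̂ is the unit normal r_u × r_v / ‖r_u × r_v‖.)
L = 0;  M = 14*sqrt(7109)/7109;  N = 0

Compute the unit normal N̂(u, v) = (-7*v/sqrt(49*u^2 + 49*v^2 + 1), -7*u/sqrt(49*u^2 + 49*v^2 + 1), 1/sqrt(49*u^2 + 49*v^2 + 1)), and the second partials r_uu, r_uv, r_vv. Take dot products:
  L(u, v) = r_uu · N̂ = 0,
  M(u, v) = r_uv · N̂ = 7/sqrt(49*u^2 + 49*v^2 + 1),
  N(u, v) = r_vv · N̂ = 0.
Evaluating at (u, v) = (-4, 9/2):
  L = 0, M = 14*sqrt(7109)/7109, N = 0.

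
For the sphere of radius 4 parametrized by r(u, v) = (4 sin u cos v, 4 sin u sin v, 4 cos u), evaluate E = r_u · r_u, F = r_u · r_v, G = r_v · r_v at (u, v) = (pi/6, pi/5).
E = 16;  F = 0;  G = 4

Partials: r_u = (4*cos(u)*cos(v), 4*sin(v)*cos(u), -4*sin(u)), r_v = (-4*sin(u)*sin(v), 4*sin(u)*cos(v), 0). As functions of (u, v):
  E = r_u · r_u = 16,
  F = r_u · r_v = 0,
  G = r_v · r_v = 16*sin(u)^2.
Evaluating at (u, v) = (pi/6, pi/5): E = 16, F = 0, G = 4.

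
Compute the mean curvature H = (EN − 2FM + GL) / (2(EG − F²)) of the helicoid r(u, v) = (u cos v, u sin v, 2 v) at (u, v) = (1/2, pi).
H = 0

With E = 1, F = 0, G = u^2 + 4, L = 0, M = -2/sqrt(u^2 + 4), N = 0, assemble
  H = (EN − 2FM + GL) / (2(EG − F²)) = 0.
At (u, v) = (1/2, pi): H = 0.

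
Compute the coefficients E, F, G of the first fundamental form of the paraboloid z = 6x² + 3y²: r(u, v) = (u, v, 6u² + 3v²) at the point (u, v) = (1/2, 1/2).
E = 37;  F = 18;  G = 10

Partials: r_u = (1, 0, 12*u), r_v = (0, 1, 6*v). As functions of (u, v):
  E = r_u · r_u = 144*u^2 + 1,
  F = r_u · r_v = 72*u*v,
  G = r_v · r_v = 36*v^2 + 1.
Evaluating at (u, v) = (1/2, 1/2): E = 37, F = 18, G = 10.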